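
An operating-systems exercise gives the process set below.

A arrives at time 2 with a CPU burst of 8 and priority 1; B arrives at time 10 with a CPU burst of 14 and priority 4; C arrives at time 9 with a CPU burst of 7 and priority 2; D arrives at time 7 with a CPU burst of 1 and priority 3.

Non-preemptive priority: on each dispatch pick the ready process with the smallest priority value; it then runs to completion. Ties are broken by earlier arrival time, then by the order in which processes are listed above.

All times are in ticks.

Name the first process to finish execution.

Timeline: | idle 0-2 | A 2-10 | C 10-17 | D 17-18 | B 18-32 |
Completion: A=10  B=32  C=17  D=18
Finish order: A → C → D → B

A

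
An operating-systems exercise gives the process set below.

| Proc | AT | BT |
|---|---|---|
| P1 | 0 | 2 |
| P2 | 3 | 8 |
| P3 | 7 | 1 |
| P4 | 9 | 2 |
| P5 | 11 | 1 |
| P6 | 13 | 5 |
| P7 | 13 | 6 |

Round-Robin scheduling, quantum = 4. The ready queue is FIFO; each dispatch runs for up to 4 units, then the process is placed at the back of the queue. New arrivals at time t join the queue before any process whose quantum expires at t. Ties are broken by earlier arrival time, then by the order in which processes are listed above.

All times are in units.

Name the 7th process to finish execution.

P7

Schedule: | P1 0-2 | idle 2-3 | P2 3-7 | P3 7-8 | P2 8-12 | P4 12-14 | P5 14-15 | P6 15-19 | P7 19-23 | P6 23-24 | P7 24-26 |
Completion: P1=2  P2=12  P3=8  P4=14  P5=15  P6=24  P7=26
Turnaround (C−A): P1=2  P2=9  P3=1  P4=5  P5=4  P6=11  P7=13
Finish order: P1 → P3 → P2 → P4 → P5 → P6 → P7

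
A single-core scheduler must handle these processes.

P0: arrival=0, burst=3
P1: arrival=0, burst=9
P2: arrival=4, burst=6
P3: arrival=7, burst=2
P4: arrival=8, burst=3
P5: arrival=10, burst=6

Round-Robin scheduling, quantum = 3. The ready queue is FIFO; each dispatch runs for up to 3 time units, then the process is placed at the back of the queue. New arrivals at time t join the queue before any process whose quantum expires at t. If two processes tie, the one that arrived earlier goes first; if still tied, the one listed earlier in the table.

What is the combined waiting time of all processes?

51

Timeline: | P0 0-3 | P1 3-6 | P2 6-9 | P1 9-12 | P3 12-14 | P4 14-17 | P2 17-20 | P5 20-23 | P1 23-26 | P5 26-29 |
Completion: P0=3  P1=26  P2=20  P3=14  P4=17  P5=29
Turnaround (C−A): P0=3  P1=26  P2=16  P3=7  P4=9  P5=19
Waiting = turnaround − burst: P0=0, P1=17, P2=10, P3=5, P4=6, P5=13
Total waiting = 0 + 17 + 10 + 5 + 6 + 13 = 51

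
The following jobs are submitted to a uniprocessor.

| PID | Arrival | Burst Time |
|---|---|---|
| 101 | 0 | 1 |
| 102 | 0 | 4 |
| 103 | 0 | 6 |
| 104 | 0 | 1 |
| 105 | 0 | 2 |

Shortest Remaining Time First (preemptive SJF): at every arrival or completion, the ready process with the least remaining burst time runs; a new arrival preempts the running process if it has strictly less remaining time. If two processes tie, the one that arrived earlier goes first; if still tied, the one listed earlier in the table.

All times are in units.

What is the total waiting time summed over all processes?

15

Timeline: | 101 0-1 | 104 1-2 | 105 2-4 | 102 4-8 | 103 8-14 |
Completion: 101=1  102=8  103=14  104=2  105=4
Turnaround (C−A): 101=1  102=8  103=14  104=2  105=4
Waiting = turnaround − burst: 101=0, 102=4, 103=8, 104=1, 105=2
Total waiting = 0 + 4 + 8 + 1 + 2 = 15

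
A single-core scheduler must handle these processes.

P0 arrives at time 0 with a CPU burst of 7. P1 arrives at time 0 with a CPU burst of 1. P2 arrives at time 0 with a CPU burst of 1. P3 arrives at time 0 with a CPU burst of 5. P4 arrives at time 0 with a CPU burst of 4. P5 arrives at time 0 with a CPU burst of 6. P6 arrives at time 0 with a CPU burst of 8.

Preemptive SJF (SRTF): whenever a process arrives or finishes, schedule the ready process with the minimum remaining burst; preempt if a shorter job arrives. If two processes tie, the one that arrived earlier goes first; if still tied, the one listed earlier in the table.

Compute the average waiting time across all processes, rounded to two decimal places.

8.71

Schedule: | P1 0-1 | P2 1-2 | P4 2-6 | P3 6-11 | P5 11-17 | P0 17-24 | P6 24-32 |
Completion: P0=24  P1=1  P2=2  P3=11  P4=6  P5=17  P6=32
Turnaround (C−A): P0=24  P1=1  P2=2  P3=11  P4=6  P5=17  P6=32
Waiting times: P0=17, P1=0, P2=1, P3=6, P4=2, P5=11, P6=24
Average waiting = (17+0+1+6+2+11+24) / 7 = 61/7 = 8.71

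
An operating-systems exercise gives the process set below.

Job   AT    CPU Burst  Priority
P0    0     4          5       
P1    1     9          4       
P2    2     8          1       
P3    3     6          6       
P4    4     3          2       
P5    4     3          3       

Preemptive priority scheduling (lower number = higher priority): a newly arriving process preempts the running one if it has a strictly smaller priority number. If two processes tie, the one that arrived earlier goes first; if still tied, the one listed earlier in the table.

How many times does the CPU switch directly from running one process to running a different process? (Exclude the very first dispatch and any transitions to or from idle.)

7

Timeline: | P0 0-1 | P1 1-2 | P2 2-10 | P4 10-13 | P5 13-16 | P1 16-24 | P0 24-27 | P3 27-33 |
Completion: P0=27  P1=24  P2=10  P3=33  P4=13  P5=16
Turnaround (C−A): P0=27  P1=23  P2=8  P3=30  P4=9  P5=12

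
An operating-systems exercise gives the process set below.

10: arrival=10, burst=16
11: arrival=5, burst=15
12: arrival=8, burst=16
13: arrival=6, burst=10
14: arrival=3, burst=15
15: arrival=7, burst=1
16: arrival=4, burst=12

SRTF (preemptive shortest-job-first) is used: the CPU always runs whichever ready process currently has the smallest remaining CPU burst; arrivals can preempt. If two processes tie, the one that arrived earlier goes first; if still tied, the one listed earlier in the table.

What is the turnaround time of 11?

Timeline: | idle 0-3 | 14 3-4 | 16 4-7 | 15 7-8 | 16 8-17 | 13 17-27 | 14 27-41 | 11 41-56 | 12 56-72 | 10 72-88 |
Completion: 10=88  11=56  12=72  13=27  14=41  15=8  16=17
Turnaround(11) = completion − arrival = 56 − 5 = 51

51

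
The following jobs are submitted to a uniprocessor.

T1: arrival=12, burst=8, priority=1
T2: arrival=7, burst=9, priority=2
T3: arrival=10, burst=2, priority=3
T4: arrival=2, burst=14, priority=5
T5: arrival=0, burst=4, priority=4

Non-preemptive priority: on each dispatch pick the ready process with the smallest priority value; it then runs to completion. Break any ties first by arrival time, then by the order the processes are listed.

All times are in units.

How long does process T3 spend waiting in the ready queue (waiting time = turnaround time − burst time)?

25

Gantt: | T5 0-4 | T4 4-18 | T1 18-26 | T2 26-35 | T3 35-37 |
Completion: T1=26  T2=35  T3=37  T4=18  T5=4
Waiting(T3) = turnaround − burst = 27 − 2 = 25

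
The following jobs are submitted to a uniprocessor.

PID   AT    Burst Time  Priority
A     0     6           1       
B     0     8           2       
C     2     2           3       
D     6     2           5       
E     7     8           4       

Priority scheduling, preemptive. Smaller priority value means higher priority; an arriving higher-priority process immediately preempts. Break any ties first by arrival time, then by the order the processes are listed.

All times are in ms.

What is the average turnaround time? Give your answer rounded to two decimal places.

14.20

Schedule: | A 0-6 | B 6-14 | C 14-16 | E 16-24 | D 24-26 |
Completion: A=6  B=14  C=16  D=26  E=24
Turnaround (C−A): A=6  B=14  C=14  D=20  E=17
Turnaround times: A=6, B=14, C=14, D=20, E=17
Average turnaround = (6+14+14+20+17) / 5 = 71/5 = 14.20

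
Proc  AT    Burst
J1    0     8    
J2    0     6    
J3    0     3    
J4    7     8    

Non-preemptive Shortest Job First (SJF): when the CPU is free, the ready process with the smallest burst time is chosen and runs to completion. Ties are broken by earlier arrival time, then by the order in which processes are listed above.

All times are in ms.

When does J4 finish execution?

25

Gantt: | J3 0-3 | J2 3-9 | J1 9-17 | J4 17-25 |
Completion: J1=17  J2=9  J3=3  J4=25
Turnaround (C−A): J1=17  J2=9  J3=3  J4=18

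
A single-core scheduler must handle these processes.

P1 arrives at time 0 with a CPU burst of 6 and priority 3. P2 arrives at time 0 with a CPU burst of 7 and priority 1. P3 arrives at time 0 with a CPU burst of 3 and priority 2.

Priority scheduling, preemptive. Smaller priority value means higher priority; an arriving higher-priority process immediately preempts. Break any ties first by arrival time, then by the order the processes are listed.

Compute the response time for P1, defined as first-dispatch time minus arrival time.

10

Gantt: | P2 0-7 | P3 7-10 | P1 10-16 |
Completion: P1=16  P2=7  P3=10
Response(P1) = first start − arrival = 10 − 0 = 10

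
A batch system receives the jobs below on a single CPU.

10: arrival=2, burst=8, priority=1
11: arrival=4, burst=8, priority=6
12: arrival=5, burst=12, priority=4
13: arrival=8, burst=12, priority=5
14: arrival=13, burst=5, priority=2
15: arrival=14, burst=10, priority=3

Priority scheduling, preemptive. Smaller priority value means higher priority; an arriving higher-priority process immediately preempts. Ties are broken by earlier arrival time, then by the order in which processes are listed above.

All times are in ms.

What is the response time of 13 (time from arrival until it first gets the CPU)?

Timeline: | idle 0-2 | 10 2-10 | 12 10-13 | 14 13-18 | 15 18-28 | 12 28-37 | 13 37-49 | 11 49-57 |
Completion: 10=10  11=57  12=37  13=49  14=18  15=28
Response(13) = first start − arrival = 37 − 8 = 29

29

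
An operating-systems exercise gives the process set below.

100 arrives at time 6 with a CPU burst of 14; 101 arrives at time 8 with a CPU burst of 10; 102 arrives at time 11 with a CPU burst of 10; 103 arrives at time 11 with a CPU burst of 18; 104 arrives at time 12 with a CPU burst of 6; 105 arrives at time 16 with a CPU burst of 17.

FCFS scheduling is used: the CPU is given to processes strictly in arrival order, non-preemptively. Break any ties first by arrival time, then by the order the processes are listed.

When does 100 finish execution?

Gantt: | idle 0-6 | 100 6-20 | 101 20-30 | 102 30-40 | 103 40-58 | 104 58-64 | 105 64-81 |
Completion: 100=20  101=30  102=40  103=58  104=64  105=81
Turnaround (C−A): 100=14  101=22  102=29  103=47  104=52  105=65

20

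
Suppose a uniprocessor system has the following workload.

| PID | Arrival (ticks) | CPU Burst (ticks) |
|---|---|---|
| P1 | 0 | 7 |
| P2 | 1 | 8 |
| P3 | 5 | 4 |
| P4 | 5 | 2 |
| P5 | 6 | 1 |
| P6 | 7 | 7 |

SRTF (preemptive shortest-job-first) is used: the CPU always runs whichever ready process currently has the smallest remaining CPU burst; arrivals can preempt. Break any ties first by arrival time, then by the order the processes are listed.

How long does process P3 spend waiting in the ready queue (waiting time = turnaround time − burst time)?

5

Timeline: | P1 0-7 | P5 7-8 | P4 8-10 | P3 10-14 | P6 14-21 | P2 21-29 |
Completion: P1=7  P2=29  P3=14  P4=10  P5=8  P6=21
Waiting(P3) = turnaround − burst = 9 − 4 = 5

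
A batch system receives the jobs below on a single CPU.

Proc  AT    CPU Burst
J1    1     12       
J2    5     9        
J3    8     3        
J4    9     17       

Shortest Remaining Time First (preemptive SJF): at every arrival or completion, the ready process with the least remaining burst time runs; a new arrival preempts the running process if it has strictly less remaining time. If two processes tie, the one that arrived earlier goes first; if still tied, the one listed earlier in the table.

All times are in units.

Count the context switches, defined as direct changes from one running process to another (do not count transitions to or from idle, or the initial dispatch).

Schedule: | idle 0-1 | J1 1-8 | J3 8-11 | J1 11-16 | J2 16-25 | J4 25-42 |
Completion: J1=16  J2=25  J3=11  J4=42
Turnaround (C−A): J1=15  J2=20  J3=3  J4=33

4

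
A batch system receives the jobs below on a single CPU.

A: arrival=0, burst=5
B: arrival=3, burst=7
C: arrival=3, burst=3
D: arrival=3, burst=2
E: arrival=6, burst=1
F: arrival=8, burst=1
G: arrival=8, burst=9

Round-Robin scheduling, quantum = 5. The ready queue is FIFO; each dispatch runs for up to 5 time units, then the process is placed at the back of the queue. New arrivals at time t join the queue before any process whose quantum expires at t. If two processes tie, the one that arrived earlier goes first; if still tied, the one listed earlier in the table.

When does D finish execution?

Gantt: | A 0-5 | B 5-10 | C 10-13 | D 13-15 | E 15-16 | F 16-17 | G 17-22 | B 22-24 | G 24-28 |
Completion: A=5  B=24  C=13  D=15  E=16  F=17  G=28

15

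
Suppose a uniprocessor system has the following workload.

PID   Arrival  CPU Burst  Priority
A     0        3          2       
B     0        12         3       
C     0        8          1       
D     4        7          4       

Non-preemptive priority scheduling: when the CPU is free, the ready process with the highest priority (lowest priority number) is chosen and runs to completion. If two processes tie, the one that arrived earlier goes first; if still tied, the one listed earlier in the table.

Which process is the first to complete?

Schedule: | C 0-8 | A 8-11 | B 11-23 | D 23-30 |
Completion: A=11  B=23  C=8  D=30
Finish order: C → A → B → D

C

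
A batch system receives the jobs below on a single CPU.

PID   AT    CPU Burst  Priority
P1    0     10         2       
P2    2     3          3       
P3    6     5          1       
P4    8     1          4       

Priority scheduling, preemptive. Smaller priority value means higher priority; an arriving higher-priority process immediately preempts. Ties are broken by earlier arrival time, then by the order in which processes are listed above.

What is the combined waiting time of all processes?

28

Gantt: | P1 0-6 | P3 6-11 | P1 11-15 | P2 15-18 | P4 18-19 |
Completion: P1=15  P2=18  P3=11  P4=19
Turnaround (C−A): P1=15  P2=16  P3=5  P4=11
Waiting = turnaround − burst: P1=5, P2=13, P3=0, P4=10
Total waiting = 5 + 13 + 0 + 10 = 28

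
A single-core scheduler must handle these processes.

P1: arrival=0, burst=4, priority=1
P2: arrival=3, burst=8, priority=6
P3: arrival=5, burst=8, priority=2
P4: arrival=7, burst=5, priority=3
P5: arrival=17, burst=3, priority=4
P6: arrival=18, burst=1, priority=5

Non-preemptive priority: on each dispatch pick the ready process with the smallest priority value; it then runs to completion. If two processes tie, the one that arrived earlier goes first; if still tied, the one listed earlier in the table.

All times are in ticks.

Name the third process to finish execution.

Schedule: | P1 0-4 | P2 4-12 | P3 12-20 | P4 20-25 | P5 25-28 | P6 28-29 |
Completion: P1=4  P2=12  P3=20  P4=25  P5=28  P6=29
Turnaround (C−A): P1=4  P2=9  P3=15  P4=18  P5=11  P6=11
Finish order: P1 → P2 → P3 → P4 → P5 → P6

P3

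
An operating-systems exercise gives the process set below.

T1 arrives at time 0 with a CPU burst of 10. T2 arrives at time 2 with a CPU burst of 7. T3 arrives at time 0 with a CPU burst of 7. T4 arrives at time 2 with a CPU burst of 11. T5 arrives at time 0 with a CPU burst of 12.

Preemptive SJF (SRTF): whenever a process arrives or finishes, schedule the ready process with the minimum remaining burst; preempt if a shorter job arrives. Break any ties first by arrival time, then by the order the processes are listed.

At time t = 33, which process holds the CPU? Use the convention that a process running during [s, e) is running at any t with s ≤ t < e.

Schedule: | T3 0-7 | T2 7-14 | T1 14-24 | T4 24-35 | T5 35-47 |
Completion: T1=24  T2=14  T3=7  T4=35  T5=47
Turnaround (C−A): T1=24  T2=12  T3=7  T4=33  T5=47

T4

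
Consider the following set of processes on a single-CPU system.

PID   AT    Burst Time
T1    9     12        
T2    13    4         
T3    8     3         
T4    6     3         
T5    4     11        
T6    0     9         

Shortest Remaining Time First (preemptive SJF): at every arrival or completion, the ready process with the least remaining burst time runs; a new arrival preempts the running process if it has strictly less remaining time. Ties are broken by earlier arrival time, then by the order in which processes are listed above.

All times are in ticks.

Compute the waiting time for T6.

0

Schedule: | T6 0-9 | T4 9-12 | T3 12-15 | T2 15-19 | T5 19-30 | T1 30-42 |
Completion: T1=42  T2=19  T3=15  T4=12  T5=30  T6=9
Turnaround (C−A): T1=33  T2=6  T3=7  T4=6  T5=26  T6=9
Waiting(T6) = turnaround − burst = 9 − 9 = 0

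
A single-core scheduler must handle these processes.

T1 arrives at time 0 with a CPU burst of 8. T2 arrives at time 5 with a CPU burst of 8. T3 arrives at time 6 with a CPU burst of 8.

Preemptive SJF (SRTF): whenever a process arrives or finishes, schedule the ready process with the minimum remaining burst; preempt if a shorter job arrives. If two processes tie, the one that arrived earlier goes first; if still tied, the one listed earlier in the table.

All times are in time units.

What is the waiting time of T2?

3

Schedule: | T1 0-8 | T2 8-16 | T3 16-24 |
Completion: T1=8  T2=16  T3=24
Waiting(T2) = turnaround − burst = 11 − 8 = 3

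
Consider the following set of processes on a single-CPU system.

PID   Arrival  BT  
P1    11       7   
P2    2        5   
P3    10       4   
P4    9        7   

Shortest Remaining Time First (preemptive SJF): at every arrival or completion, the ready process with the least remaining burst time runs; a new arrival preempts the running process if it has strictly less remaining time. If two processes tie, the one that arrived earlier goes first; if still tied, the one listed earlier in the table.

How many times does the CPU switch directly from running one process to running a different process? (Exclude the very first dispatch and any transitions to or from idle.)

Timeline: | idle 0-2 | P2 2-7 | idle 7-9 | P4 9-10 | P3 10-14 | P4 14-20 | P1 20-27 |
Completion: P1=27  P2=7  P3=14  P4=20

3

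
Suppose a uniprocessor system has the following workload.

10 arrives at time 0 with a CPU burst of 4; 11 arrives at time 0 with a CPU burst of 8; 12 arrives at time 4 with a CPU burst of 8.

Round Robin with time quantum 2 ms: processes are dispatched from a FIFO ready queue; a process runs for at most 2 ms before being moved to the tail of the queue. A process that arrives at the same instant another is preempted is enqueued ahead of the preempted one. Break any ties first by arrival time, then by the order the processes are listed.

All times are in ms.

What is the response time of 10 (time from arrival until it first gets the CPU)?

Schedule: | 10 0-2 | 11 2-4 | 10 4-6 | 12 6-8 | 11 8-10 | 12 10-12 | 11 12-14 | 12 14-16 | 11 16-18 | 12 18-20 |
Completion: 10=6  11=18  12=20
Turnaround (C−A): 10=6  11=18  12=16
Response(10) = first start − arrival = 0 − 0 = 0

0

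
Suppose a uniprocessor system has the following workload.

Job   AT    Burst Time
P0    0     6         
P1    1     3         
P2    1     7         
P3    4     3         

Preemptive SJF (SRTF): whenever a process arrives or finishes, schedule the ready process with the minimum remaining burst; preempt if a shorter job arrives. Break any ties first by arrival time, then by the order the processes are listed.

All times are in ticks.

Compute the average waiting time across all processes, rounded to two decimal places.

Timeline: | P0 0-1 | P1 1-4 | P3 4-7 | P0 7-12 | P2 12-19 |
Completion: P0=12  P1=4  P2=19  P3=7
Waiting times: P0=6, P1=0, P2=11, P3=0
Average waiting = (6+0+11+0) / 4 = 17/4 = 4.25

4.25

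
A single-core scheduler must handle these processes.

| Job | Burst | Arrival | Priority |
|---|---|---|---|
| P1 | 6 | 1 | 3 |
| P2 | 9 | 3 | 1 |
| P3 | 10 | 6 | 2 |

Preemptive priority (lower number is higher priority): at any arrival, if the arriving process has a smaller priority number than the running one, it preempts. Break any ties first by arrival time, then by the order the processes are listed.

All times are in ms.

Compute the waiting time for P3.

Schedule: | idle 0-1 | P1 1-3 | P2 3-12 | P3 12-22 | P1 22-26 |
Completion: P1=26  P2=12  P3=22
Waiting(P3) = turnaround − burst = 16 − 10 = 6

6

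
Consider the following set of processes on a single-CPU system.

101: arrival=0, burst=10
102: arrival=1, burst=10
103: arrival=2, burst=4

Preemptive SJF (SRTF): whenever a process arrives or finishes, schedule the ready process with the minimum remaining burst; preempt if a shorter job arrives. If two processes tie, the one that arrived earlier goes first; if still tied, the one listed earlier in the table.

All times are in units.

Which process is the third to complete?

Schedule: | 101 0-2 | 103 2-6 | 101 6-14 | 102 14-24 |
Completion: 101=14  102=24  103=6
Turnaround (C−A): 101=14  102=23  103=4
Finish order: 103 → 101 → 102

102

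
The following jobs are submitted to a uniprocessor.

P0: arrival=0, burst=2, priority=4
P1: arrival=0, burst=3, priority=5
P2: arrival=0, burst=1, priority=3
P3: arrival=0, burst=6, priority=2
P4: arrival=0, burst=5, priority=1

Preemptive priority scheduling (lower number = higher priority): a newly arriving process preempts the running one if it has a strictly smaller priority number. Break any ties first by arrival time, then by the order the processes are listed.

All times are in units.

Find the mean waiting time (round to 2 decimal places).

8.40

Timeline: | P4 0-5 | P3 5-11 | P2 11-12 | P0 12-14 | P1 14-17 |
Completion: P0=14  P1=17  P2=12  P3=11  P4=5
Waiting times: P0=12, P1=14, P2=11, P3=5, P4=0
Average waiting = (12+14+11+5+0) / 5 = 42/5 = 8.40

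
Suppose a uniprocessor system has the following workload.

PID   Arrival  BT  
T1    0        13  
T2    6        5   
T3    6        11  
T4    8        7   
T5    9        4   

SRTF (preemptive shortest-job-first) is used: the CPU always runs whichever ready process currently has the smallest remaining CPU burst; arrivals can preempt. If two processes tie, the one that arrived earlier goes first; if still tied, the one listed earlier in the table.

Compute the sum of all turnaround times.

Schedule: | T1 0-6 | T2 6-11 | T5 11-15 | T1 15-22 | T4 22-29 | T3 29-40 |
Completion: T1=22  T2=11  T3=40  T4=29  T5=15
Turnaround (C−A): T1=22  T2=5  T3=34  T4=21  T5=6
Turnaround = completion − arrival: T1=22, T2=5, T3=34, T4=21, T5=6
Total turnaround = 22 + 5 + 34 + 21 + 6 = 88

88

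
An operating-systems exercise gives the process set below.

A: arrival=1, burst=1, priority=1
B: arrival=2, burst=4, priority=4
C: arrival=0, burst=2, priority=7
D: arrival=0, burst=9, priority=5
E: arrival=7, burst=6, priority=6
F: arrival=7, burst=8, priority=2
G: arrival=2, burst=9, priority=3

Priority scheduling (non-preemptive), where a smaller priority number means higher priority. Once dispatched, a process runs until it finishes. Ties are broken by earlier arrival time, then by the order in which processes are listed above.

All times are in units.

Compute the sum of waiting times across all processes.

113

Timeline: | D 0-9 | A 9-10 | F 10-18 | G 18-27 | B 27-31 | E 31-37 | C 37-39 |
Completion: A=10  B=31  C=39  D=9  E=37  F=18  G=27
Turnaround (C−A): A=9  B=29  C=39  D=9  E=30  F=11  G=25
Waiting = turnaround − burst: A=8, B=25, C=37, D=0, E=24, F=3, G=16
Total waiting = 8 + 25 + 37 + 0 + 24 + 3 + 16 = 113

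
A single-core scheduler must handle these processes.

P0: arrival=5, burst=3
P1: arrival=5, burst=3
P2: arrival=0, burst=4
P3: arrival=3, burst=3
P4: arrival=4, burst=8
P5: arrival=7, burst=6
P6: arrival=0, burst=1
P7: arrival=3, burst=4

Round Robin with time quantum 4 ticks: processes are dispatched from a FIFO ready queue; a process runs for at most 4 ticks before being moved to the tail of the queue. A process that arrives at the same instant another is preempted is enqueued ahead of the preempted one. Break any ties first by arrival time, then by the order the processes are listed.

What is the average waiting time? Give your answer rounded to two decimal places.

9.13

Timeline: | P2 0-4 | P6 4-5 | P3 5-8 | P7 8-12 | P4 12-16 | P0 16-19 | P1 19-22 | P5 22-26 | P4 26-30 | P5 30-32 |
Completion: P0=19  P1=22  P2=4  P3=8  P4=30  P5=32  P6=5  P7=12
Waiting times: P0=11, P1=14, P2=0, P3=2, P4=18, P5=19, P6=4, P7=5
Average waiting = (11+14+0+2+18+19+4+5) / 8 = 73/8 = 9.13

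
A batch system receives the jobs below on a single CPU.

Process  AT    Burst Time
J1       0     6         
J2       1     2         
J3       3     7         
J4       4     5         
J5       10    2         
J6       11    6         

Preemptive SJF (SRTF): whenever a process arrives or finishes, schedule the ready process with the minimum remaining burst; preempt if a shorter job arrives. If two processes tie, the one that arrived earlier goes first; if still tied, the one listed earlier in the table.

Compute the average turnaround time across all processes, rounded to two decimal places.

9.67

Gantt: | J1 0-1 | J2 1-3 | J1 3-8 | J4 8-10 | J5 10-12 | J4 12-15 | J6 15-21 | J3 21-28 |
Completion: J1=8  J2=3  J3=28  J4=15  J5=12  J6=21
Turnaround (C−A): J1=8  J2=2  J3=25  J4=11  J5=2  J6=10
Turnaround times: J1=8, J2=2, J3=25, J4=11, J5=2, J6=10
Average turnaround = (8+2+25+11+2+10) / 6 = 58/6 = 9.67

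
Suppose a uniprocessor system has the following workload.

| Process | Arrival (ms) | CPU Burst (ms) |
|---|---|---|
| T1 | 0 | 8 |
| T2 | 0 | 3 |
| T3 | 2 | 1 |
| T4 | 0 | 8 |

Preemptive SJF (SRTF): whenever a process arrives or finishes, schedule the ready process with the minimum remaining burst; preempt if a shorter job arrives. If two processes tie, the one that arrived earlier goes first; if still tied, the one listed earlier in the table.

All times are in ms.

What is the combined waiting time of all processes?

Gantt: | T2 0-3 | T3 3-4 | T1 4-12 | T4 12-20 |
Completion: T1=12  T2=3  T3=4  T4=20
Turnaround (C−A): T1=12  T2=3  T3=2  T4=20
Waiting = turnaround − burst: T1=4, T2=0, T3=1, T4=12
Total waiting = 4 + 0 + 1 + 12 = 17

17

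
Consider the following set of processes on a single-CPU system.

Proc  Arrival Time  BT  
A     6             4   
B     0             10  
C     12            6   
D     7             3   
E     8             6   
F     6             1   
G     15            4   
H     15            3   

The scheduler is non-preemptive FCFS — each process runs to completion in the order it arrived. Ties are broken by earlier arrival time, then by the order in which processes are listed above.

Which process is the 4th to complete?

D

Schedule: | B 0-10 | A 10-14 | F 14-15 | D 15-18 | E 18-24 | C 24-30 | G 30-34 | H 34-37 |
Completion: A=14  B=10  C=30  D=18  E=24  F=15  G=34  H=37
Finish order: B → A → F → D → E → C → G → H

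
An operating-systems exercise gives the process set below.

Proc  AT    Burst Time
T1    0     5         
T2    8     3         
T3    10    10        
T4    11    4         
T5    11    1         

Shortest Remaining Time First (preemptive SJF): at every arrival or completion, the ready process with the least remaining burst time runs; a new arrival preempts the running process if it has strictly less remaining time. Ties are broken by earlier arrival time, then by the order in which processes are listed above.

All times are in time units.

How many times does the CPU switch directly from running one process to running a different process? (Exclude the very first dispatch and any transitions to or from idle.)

3

Gantt: | T1 0-5 | idle 5-8 | T2 8-11 | T5 11-12 | T4 12-16 | T3 16-26 |
Completion: T1=5  T2=11  T3=26  T4=16  T5=12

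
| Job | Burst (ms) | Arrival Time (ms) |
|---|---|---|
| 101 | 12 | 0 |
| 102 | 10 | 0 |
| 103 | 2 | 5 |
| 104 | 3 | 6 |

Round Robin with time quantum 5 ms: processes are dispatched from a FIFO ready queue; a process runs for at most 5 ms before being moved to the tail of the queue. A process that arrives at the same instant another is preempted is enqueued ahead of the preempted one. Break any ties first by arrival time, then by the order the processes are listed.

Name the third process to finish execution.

102

Timeline: | 101 0-5 | 102 5-10 | 103 10-12 | 101 12-17 | 104 17-20 | 102 20-25 | 101 25-27 |
Completion: 101=27  102=25  103=12  104=20
Turnaround (C−A): 101=27  102=25  103=7  104=14
Finish order: 103 → 104 → 102 → 101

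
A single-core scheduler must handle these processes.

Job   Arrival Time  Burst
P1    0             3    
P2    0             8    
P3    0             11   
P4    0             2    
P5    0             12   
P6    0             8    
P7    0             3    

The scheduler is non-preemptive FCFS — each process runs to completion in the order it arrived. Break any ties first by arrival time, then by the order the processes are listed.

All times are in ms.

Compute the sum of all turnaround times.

187

Gantt: | P1 0-3 | P2 3-11 | P3 11-22 | P4 22-24 | P5 24-36 | P6 36-44 | P7 44-47 |
Completion: P1=3  P2=11  P3=22  P4=24  P5=36  P6=44  P7=47
Turnaround (C−A): P1=3  P2=11  P3=22  P4=24  P5=36  P6=44  P7=47
Turnaround = completion − arrival: P1=3, P2=11, P3=22, P4=24, P5=36, P6=44, P7=47
Total turnaround = 3 + 11 + 22 + 24 + 36 + 44 + 47 = 187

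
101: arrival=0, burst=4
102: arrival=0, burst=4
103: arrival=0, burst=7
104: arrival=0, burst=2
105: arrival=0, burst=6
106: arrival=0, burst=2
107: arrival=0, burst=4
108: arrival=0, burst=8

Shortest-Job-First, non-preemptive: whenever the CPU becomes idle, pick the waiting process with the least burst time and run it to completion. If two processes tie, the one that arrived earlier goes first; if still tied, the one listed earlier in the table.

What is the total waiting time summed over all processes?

93

Timeline: | 104 0-2 | 106 2-4 | 101 4-8 | 102 8-12 | 107 12-16 | 105 16-22 | 103 22-29 | 108 29-37 |
Completion: 101=8  102=12  103=29  104=2  105=22  106=4  107=16  108=37
Turnaround (C−A): 101=8  102=12  103=29  104=2  105=22  106=4  107=16  108=37
Waiting = turnaround − burst: 101=4, 102=8, 103=22, 104=0, 105=16, 106=2, 107=12, 108=29
Total waiting = 4 + 8 + 22 + 0 + 16 + 2 + 12 + 29 = 93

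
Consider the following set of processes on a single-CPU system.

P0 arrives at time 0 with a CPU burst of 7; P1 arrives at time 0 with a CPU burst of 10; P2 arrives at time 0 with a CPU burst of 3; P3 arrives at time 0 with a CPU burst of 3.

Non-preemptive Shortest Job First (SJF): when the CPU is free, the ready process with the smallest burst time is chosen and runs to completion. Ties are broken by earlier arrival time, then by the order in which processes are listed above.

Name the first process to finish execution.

P2

Gantt: | P2 0-3 | P3 3-6 | P0 6-13 | P1 13-23 |
Completion: P0=13  P1=23  P2=3  P3=6
Finish order: P2 → P3 → P0 → P1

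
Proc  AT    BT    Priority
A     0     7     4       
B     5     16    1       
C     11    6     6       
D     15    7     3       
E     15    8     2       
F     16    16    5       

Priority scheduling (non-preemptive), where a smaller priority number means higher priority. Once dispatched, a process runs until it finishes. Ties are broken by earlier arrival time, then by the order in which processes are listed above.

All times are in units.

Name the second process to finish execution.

Timeline: | A 0-7 | B 7-23 | E 23-31 | D 31-38 | F 38-54 | C 54-60 |
Completion: A=7  B=23  C=60  D=38  E=31  F=54
Turnaround (C−A): A=7  B=18  C=49  D=23  E=16  F=38
Finish order: A → B → E → D → F → C

B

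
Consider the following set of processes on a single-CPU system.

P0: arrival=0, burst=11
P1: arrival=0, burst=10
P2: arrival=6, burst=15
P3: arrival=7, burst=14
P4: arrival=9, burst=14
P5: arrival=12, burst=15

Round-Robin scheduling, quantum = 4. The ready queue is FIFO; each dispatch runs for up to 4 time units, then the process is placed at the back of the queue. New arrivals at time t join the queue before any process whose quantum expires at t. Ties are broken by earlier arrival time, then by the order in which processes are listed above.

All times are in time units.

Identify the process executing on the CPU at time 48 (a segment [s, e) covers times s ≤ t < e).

Gantt: | P0 0-4 | P1 4-8 | P0 8-12 | P2 12-16 | P3 16-20 | P1 20-24 | P4 24-28 | P5 28-32 | P0 32-35 | P2 35-39 | P3 39-43 | P1 43-45 | P4 45-49 | P5 49-53 | P2 53-57 | P3 57-61 | P4 61-65 | P5 65-69 | P2 69-72 | P3 72-74 | P4 74-76 | P5 76-79 |
Completion: P0=35  P1=45  P2=72  P3=74  P4=76  P5=79

P4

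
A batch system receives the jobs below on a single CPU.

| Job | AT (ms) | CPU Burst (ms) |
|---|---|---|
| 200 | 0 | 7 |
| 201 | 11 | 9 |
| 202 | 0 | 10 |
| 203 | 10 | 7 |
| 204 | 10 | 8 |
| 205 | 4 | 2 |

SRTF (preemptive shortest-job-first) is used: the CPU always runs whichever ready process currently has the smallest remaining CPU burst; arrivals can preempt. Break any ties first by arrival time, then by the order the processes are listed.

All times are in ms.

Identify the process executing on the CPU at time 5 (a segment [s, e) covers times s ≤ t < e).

Timeline: | 200 0-4 | 205 4-6 | 200 6-9 | 202 9-10 | 203 10-17 | 204 17-25 | 202 25-34 | 201 34-43 |
Completion: 200=9  201=43  202=34  203=17  204=25  205=6
Turnaround (C−A): 200=9  201=32  202=34  203=7  204=15  205=2

205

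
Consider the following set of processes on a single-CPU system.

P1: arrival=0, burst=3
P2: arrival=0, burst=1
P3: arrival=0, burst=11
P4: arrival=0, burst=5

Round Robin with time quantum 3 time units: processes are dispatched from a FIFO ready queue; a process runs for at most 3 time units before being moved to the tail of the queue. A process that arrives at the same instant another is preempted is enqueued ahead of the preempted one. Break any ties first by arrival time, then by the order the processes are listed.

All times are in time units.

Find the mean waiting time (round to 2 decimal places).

Gantt: | P1 0-3 | P2 3-4 | P3 4-7 | P4 7-10 | P3 10-13 | P4 13-15 | P3 15-20 |
Completion: P1=3  P2=4  P3=20  P4=15
Turnaround (C−A): P1=3  P2=4  P3=20  P4=15
Waiting times: P1=0, P2=3, P3=9, P4=10
Average waiting = (0+3+9+10) / 4 = 22/4 = 5.50

5.50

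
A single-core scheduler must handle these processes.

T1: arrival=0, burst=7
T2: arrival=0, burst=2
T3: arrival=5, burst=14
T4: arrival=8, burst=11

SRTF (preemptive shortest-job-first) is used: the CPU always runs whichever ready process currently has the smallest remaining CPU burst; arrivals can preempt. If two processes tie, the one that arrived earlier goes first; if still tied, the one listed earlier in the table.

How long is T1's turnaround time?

Schedule: | T2 0-2 | T1 2-9 | T4 9-20 | T3 20-34 |
Completion: T1=9  T2=2  T3=34  T4=20
Turnaround (C−A): T1=9  T2=2  T3=29  T4=12
Turnaround(T1) = completion − arrival = 9 − 0 = 9

9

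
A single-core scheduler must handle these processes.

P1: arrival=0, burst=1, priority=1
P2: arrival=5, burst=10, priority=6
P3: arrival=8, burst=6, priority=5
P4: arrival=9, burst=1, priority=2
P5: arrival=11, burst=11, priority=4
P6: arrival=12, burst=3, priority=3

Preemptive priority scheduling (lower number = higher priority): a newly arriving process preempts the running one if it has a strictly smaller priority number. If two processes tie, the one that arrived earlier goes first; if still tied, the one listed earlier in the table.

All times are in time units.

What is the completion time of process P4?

10

Schedule: | P1 0-1 | idle 1-5 | P2 5-8 | P3 8-9 | P4 9-10 | P3 10-11 | P5 11-12 | P6 12-15 | P5 15-25 | P3 25-29 | P2 29-36 |
Completion: P1=1  P2=36  P3=29  P4=10  P5=25  P6=15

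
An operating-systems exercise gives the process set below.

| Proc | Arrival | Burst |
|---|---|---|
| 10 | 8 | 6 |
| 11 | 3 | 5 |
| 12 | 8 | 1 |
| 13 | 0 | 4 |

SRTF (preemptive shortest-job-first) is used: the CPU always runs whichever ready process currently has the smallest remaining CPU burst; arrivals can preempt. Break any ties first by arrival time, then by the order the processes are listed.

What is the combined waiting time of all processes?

4

Timeline: | 13 0-4 | 11 4-9 | 12 9-10 | 10 10-16 |
Completion: 10=16  11=9  12=10  13=4
Turnaround (C−A): 10=8  11=6  12=2  13=4
Waiting = turnaround − burst: 10=2, 11=1, 12=1, 13=0
Total waiting = 2 + 1 + 1 + 0 = 4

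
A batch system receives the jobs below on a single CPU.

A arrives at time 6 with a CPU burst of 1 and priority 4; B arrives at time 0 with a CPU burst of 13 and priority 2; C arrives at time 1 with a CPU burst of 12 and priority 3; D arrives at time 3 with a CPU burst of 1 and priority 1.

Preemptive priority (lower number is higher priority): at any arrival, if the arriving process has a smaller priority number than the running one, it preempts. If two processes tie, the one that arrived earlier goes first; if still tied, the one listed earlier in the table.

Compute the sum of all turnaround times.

61

Timeline: | B 0-3 | D 3-4 | B 4-14 | C 14-26 | A 26-27 |
Completion: A=27  B=14  C=26  D=4
Turnaround (C−A): A=21  B=14  C=25  D=1
Turnaround = completion − arrival: A=21, B=14, C=25, D=1
Total turnaround = 21 + 14 + 25 + 1 = 61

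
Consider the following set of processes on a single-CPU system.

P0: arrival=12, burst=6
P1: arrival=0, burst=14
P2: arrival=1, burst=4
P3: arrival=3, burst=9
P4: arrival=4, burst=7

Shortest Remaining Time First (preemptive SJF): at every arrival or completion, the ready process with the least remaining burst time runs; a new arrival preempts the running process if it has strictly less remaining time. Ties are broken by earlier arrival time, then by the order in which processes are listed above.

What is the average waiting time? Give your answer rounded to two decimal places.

Timeline: | P1 0-1 | P2 1-5 | P4 5-12 | P0 12-18 | P3 18-27 | P1 27-40 |
Completion: P0=18  P1=40  P2=5  P3=27  P4=12
Waiting times: P0=0, P1=26, P2=0, P3=15, P4=1
Average waiting = (0+26+0+15+1) / 5 = 42/5 = 8.40

8.40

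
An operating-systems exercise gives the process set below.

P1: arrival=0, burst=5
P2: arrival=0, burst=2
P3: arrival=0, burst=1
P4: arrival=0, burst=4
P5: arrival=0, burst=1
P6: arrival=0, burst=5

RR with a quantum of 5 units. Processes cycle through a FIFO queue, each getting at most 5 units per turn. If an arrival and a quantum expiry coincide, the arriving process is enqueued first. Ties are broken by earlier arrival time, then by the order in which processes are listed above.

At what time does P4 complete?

Timeline: | P1 0-5 | P2 5-7 | P3 7-8 | P4 8-12 | P5 12-13 | P6 13-18 |
Completion: P1=5  P2=7  P3=8  P4=12  P5=13  P6=18
Turnaround (C−A): P1=5  P2=7  P3=8  P4=12  P5=13  P6=18

12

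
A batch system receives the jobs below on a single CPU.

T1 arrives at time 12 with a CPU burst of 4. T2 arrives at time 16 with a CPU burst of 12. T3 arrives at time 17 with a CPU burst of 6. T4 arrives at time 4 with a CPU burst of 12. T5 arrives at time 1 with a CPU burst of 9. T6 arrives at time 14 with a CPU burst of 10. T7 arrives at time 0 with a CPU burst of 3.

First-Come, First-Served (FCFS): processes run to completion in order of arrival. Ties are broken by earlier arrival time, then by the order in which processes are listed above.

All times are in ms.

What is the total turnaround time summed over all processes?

147

Schedule: | T7 0-3 | T5 3-12 | T4 12-24 | T1 24-28 | T6 28-38 | T2 38-50 | T3 50-56 |
Completion: T1=28  T2=50  T3=56  T4=24  T5=12  T6=38  T7=3
Turnaround (C−A): T1=16  T2=34  T3=39  T4=20  T5=11  T6=24  T7=3
Turnaround = completion − arrival: T1=16, T2=34, T3=39, T4=20, T5=11, T6=24, T7=3
Total turnaround = 16 + 34 + 39 + 20 + 11 + 24 + 3 = 147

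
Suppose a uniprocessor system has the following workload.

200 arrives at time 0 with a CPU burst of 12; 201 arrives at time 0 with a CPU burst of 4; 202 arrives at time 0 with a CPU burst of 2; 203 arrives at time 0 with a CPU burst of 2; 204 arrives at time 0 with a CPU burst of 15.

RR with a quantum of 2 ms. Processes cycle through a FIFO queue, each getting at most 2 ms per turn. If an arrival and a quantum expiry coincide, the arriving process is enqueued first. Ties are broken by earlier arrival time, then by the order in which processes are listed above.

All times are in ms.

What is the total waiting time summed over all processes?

Schedule: | 200 0-2 | 201 2-4 | 202 4-6 | 203 6-8 | 204 8-10 | 200 10-12 | 201 12-14 | 204 14-16 | 200 16-18 | 204 18-20 | 200 20-22 | 204 22-24 | 200 24-26 | 204 26-28 | 200 28-30 | 204 30-35 |
Completion: 200=30  201=14  202=6  203=8  204=35
Waiting = turnaround − burst: 200=18, 201=10, 202=4, 203=6, 204=20
Total waiting = 18 + 10 + 4 + 6 + 20 = 58

58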